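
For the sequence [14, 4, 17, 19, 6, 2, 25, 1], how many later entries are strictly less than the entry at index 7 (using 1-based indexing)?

1

The element at index 7 is 25.
Elements after it: 1
Those smaller than 25: 1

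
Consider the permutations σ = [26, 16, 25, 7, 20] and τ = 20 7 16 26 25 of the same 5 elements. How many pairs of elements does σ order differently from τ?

8

Assign each item its position (1..5) in the first ordering, then rewrite the second ordering as that position sequence:
positions: 26→1, 16→2, 25→3, 7→4, 20→5
second ordering as positions: [5, 4, 2, 1, 3]
Discordant pairs = inversions in this position sequence.
5: 4, 2, 1, 3 → 4
4: 2, 1, 3 → 3
2: 1 → 1
1: 0
3: 0
Total: 4 + 3 + 1 + 0 + 0 = 8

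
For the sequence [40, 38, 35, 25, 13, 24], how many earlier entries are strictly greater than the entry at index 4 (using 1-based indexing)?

3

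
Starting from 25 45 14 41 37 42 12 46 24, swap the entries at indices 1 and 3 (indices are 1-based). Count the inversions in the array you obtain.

17 inversions

Positions 1 and 3 hold 25 and 14; after swapping, the array is [14, 45, 25, 41, 37, 42, 12, 46, 24].
Sweep left to right; for each value list the smaller values that follow it:
14: 1
45: 6
25: 2
41: 3
37: 2
42: 2
12: 0
46: 1
24: 0
Sum: 1 + 6 + 2 + 3 + 2 + 2 + 0 + 1 + 0 = 17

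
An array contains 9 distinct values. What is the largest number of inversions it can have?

There are 36 inversions.

The maximum occurs when the array is in strictly decreasing order: every one of the C(9, 2) pairs is inverted.
C(9, 2) = 9·8/2 = 36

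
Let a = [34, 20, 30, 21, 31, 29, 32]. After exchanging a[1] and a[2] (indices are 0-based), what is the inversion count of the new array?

Positions 1 and 2 hold 20 and 30; after swapping, the array is [34, 30, 20, 21, 31, 29, 32].
Count, for each position, how many later elements it exceeds:
34 → 30, 20, 21, 31, 29, 32 → 6
30 → 20, 21, 29 → 3
20 → none → 0
21 → none → 0
31 → 29 → 1
29 → none → 0
32 → none → 0
Sum: 6 + 3 + 0 + 0 + 1 + 0 + 0 = 10

10 inversions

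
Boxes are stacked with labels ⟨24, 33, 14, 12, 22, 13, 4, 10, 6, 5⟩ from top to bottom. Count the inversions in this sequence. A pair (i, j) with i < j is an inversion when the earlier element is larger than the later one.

Element-by-element contributions:
24: 8
33: 8
14: 6
12: 4
22: 5
13: 4
4: 0
10: 2
6: 1
5: 0
Sum: 8 + 8 + 6 + 4 + 5 + 4 + 0 + 2 + 1 + 0 = 38

There are 38 inversions.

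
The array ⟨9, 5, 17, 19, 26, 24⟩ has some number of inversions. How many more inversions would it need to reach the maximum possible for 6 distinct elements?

Maximum inversions for 6 distinct elements is C(6, 2) = 6·5/2 = 15.
Current inversions — for each element, count later smaller elements:
9: 1
5: 0
17: 0
19: 0
26: 1
24: 0
Current total: 1 + 0 + 0 + 0 + 1 + 0 = 2
Shortfall: 15 − 2 = 13

13 inversions short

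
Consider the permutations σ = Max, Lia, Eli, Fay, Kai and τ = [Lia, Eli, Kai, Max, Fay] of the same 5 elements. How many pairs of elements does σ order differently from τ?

4 discordant pairs

Assign each item its position (1..5) in the first ordering, then rewrite the second ordering as that position sequence:
positions: Max→1, Lia→2, Eli→3, Fay→4, Kai→5
second ordering as positions: [2, 3, 5, 1, 4]
Discordant pairs = inversions in this position sequence.
2: 1 → 1
3: 1 → 1
5: 1, 4 → 2
1: 0
4: 0
Total: 1 + 1 + 2 + 0 + 0 = 4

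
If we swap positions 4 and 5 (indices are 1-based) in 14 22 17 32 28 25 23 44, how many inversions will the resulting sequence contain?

6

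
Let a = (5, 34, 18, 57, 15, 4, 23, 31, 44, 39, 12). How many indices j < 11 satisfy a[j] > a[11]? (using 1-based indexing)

8

The element at index 11 is 12.
Elements before it: 5, 34, 18, 57, 15, 4, 23, 31, 44, 39
Those larger than 12: 34, 18, 57, 15, 23, 31, 44, 39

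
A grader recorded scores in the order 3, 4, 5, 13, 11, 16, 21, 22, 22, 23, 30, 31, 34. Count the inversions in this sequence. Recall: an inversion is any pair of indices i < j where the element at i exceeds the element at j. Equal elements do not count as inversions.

There is 1 out-of-order pair.

Count, for each position, how many later elements it exceeds:
3 → none → 0
4 → none → 0
5 → none → 0
13 → 11 → 1
11 → none → 0
16 → none → 0
21 → none → 0
22 → none → 0
22 → none → 0
23 → none → 0
30 → none → 0
31 → none → 0
34 → none → 0
Sum: 0 + 0 + 0 + 1 + 0 + 0 + 0 + 0 + 0 + 0 + 0 + 0 + 0 = 1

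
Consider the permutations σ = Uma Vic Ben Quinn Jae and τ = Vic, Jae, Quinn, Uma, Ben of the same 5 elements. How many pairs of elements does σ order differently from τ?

6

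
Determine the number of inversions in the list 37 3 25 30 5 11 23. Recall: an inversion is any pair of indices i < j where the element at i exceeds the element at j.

For each element, count later entries that are smaller:
37 → 3, 25, 30, 5, 11, 23 → 6
3 → none → 0
25 → 5, 11, 23 → 3
30 → 5, 11, 23 → 3
5 → none → 0
11 → none → 0
23 → none → 0
Sum: 6 + 0 + 3 + 3 + 0 + 0 + 0 = 12

12 inversions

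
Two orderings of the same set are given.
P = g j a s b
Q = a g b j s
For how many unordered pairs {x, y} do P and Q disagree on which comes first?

Disagreeing pairs: 4

Assign each item its position (1..5) in the first ordering, then rewrite the second ordering as that position sequence:
positions: g→1, j→2, a→3, s→4, b→5
second ordering as positions: [3, 1, 5, 2, 4]
Discordant pairs = inversions in this position sequence.
3: 1, 2 → 2
1: 0
5: 2, 4 → 2
2: 0
4: 0
Total: 2 + 0 + 2 + 0 + 0 = 4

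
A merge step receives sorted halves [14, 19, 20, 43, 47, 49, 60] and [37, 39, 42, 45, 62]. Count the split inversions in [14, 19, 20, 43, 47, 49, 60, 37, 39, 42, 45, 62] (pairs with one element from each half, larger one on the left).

There are 15 split inversions.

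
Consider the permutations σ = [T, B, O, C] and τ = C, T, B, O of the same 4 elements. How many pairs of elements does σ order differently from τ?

Assign each item its position (1..4) in the first ordering, then rewrite the second ordering as that position sequence:
positions: T→1, B→2, O→3, C→4
second ordering as positions: [4, 1, 2, 3]
Discordant pairs = inversions in this position sequence.
4: 1, 2, 3 → 3
1: 0
2: 0
3: 0
Total: 3 + 0 + 0 + 0 = 3

3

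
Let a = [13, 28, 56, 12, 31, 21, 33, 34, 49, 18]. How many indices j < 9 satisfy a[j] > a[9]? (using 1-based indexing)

1

The element at index 9 is 49.
Elements before it: 13, 28, 56, 12, 31, 21, 33, 34
Those larger than 49: 56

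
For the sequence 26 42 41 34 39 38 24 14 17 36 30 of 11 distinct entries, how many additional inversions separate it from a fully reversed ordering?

17

Maximum inversions for 11 distinct elements is C(11, 2) = 11·10/2 = 55.
Current inversions — for each element, count later smaller elements:
26: 3
42: 9
41: 8
34: 4
39: 6
38: 5
24: 2
14: 0
17: 0
36: 1
30: 0
Current total: 3 + 9 + 8 + 4 + 6 + 5 + 2 + 0 + 0 + 1 + 0 = 38
Shortfall: 55 − 38 = 17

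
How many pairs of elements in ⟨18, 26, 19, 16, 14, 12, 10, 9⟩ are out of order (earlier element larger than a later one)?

26

For each element, count later entries that are smaller:
18: 5
26: 6
19: 5
16: 4
14: 3
12: 2
10: 1
9: 0
Sum: 5 + 6 + 5 + 4 + 3 + 2 + 1 + 0 = 26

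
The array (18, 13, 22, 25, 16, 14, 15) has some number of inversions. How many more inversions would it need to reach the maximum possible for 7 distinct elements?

Maximum inversions for 7 distinct elements is C(7, 2) = 7·6/2 = 21.
Current inversions — for each element, count later smaller elements:
18: 4
13: 0
22: 3
25: 3
16: 2
14: 0
15: 0
Current total: 4 + 0 + 3 + 3 + 2 + 0 + 0 = 12
Shortfall: 21 − 12 = 9

9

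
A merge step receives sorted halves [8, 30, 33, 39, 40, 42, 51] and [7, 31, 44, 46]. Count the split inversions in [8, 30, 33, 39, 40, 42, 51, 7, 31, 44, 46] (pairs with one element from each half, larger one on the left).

14 cross-inversions

Take each right-half value and tally the left-half values above it:
r = 7: 8, 30, 33, 39, 40, 42, 51 → 7
r = 31: 33, 39, 40, 42, 51 → 5
r = 44: 51 → 1
r = 46: 51 → 1
Cross-inversions: 7 + 5 + 1 + 1 = 14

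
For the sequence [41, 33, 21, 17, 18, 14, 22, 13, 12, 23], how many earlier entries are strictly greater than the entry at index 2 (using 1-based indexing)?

1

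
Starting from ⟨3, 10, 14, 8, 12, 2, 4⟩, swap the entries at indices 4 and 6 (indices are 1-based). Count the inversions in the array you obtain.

11

Positions 4 and 6 hold 8 and 2; after swapping, the array is [3, 10, 14, 2, 12, 8, 4].
Sweep left to right; for each value list the smaller values that follow it:
3: 1
10: 3
14: 4
2: 0
12: 2
8: 1
4: 0
Sum: 1 + 3 + 4 + 0 + 2 + 1 + 0 = 11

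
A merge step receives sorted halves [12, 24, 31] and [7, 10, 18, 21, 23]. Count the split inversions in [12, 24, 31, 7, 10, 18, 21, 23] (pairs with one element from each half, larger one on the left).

12

Take each right-half value and tally the left-half values above it:
r = 7: 12, 24, 31 → 3
r = 10: 12, 24, 31 → 3
r = 18: 24, 31 → 2
r = 21: 24, 31 → 2
r = 23: 24, 31 → 2
Cross-inversions: 3 + 3 + 2 + 2 + 2 = 12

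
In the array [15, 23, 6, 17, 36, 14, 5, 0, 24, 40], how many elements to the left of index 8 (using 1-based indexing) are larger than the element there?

7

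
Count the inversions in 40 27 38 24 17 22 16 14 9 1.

43

Sweep left to right; for each value list the smaller values that follow it:
40 → 27, 38, 24, 17, 22, 16, 14, 9, 1 → 9
27 → 24, 17, 22, 16, 14, 9, 1 → 7
38 → 24, 17, 22, 16, 14, 9, 1 → 7
24 → 17, 22, 16, 14, 9, 1 → 6
17 → 16, 14, 9, 1 → 4
22 → 16, 14, 9, 1 → 4
16 → 14, 9, 1 → 3
14 → 9, 1 → 2
9 → 1 → 1
1 → none → 0
Sum: 9 + 7 + 7 + 6 + 4 + 4 + 3 + 2 + 1 + 0 = 43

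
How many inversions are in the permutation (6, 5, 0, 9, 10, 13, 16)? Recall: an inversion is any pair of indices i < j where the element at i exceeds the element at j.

Out-of-order index pairs (1-indexed):
(1,2): 6 > 5
(1,3): 6 > 0
(2,3): 5 > 0
That's 3 pairs.

Inversions: 3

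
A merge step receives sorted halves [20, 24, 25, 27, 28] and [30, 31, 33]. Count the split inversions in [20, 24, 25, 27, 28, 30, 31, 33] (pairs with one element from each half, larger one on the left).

0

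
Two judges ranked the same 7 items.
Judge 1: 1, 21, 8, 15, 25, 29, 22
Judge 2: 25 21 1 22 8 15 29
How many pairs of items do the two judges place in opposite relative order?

Discordant pairs: 8

Assign each item its position (1..7) in the first ordering, then rewrite the second ordering as that position sequence:
positions: 1→1, 21→2, 8→3, 15→4, 25→5, 29→6, 22→7
second ordering as positions: [5, 2, 1, 7, 3, 4, 6]
Discordant pairs = inversions in this position sequence.
5: 2, 1, 3, 4 → 4
2: 1 → 1
1: 0
7: 3, 4, 6 → 3
3: 0
4: 0
6: 0
Total: 4 + 1 + 0 + 3 + 0 + 0 + 0 = 8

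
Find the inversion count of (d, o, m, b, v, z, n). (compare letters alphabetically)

Count, for each position, how many later elements it exceeds:
d: 1
o: 3
m: 1
b: 0
v: 1
z: 1
n: 0
Sum: 1 + 3 + 1 + 0 + 1 + 1 + 0 = 7

7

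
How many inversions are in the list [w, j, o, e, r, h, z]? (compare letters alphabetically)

Listing every pair i<j with a[i]>a[j] (using 0-based positions):
(0,1): w > j
(0,2): w > o
(0,3): w > e
(0,4): w > r
(0,5): w > h
(1,3): j > e
(1,5): j > h
(2,3): o > e
(2,5): o > h
(4,5): r > h
That's 10 pairs.

10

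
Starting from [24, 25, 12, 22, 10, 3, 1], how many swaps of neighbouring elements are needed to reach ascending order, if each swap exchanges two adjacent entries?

19 swaps

Minimum adjacent swaps = number of inversions (each swap of adjacent out-of-order elements removes one inversion and no swap can remove more).
Count inversions — for each element, later elements that are smaller:
24: 12, 22, 10, 3, 1 → 5
25: 12, 22, 10, 3, 1 → 5
12: 10, 3, 1 → 3
22: 10, 3, 1 → 3
10: 3, 1 → 2
3: 1 → 1
1: none → 0
Total inversions: 5 + 5 + 3 + 3 + 2 + 1 + 0 = 19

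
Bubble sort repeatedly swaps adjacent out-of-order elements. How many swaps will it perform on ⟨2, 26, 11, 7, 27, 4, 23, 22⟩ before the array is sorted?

12

The minimum number of adjacent swaps to sort an array equals its inversion count, since every such swap removes exactly one inversion.
Count inversions — for each element, later elements that are smaller:
2: none → 0
26: 11, 7, 4, 23, 22 → 5
11: 7, 4 → 2
7: 4 → 1
27: 4, 23, 22 → 3
4: none → 0
23: 22 → 1
22: none → 0
Total inversions: 0 + 5 + 2 + 1 + 3 + 0 + 1 + 0 = 12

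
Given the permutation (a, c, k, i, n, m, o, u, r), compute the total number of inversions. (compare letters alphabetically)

Inversions: 3

Sweep left to right; for each value list the smaller values that follow it:
a → none → 0
c → none → 0
k → i → 1
i → none → 0
n → m → 1
m → none → 0
o → none → 0
u → r → 1
r → none → 0
Sum: 0 + 0 + 1 + 0 + 1 + 0 + 0 + 1 + 0 = 3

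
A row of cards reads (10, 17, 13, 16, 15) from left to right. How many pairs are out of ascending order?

Listing every pair i<j with a[i]>a[j] (using 1-based positions):
(2,3): 17 > 13
(2,4): 17 > 16
(2,5): 17 > 15
(4,5): 16 > 15
That's 4 pairs.

4 out-of-order pairs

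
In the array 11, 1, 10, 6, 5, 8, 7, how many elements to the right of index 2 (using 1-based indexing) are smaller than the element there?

0

The element at index 2 is 1.
Elements after it: 10, 6, 5, 8, 7
None of them are smaller than 1.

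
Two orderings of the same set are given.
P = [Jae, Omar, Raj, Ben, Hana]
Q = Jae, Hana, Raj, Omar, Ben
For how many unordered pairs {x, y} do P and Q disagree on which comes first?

4

Assign each item its position (1..5) in the first ordering, then rewrite the second ordering as that position sequence:
positions: Jae→1, Omar→2, Raj→3, Ben→4, Hana→5
second ordering as positions: [1, 5, 3, 2, 4]
Discordant pairs = inversions in this position sequence.
1: 0
5: 3, 2, 4 → 3
3: 2 → 1
2: 0
4: 0
Total: 0 + 3 + 1 + 0 + 0 = 4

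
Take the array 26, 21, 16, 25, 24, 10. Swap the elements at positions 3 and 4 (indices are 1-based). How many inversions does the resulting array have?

There are 12 inversions.

Positions 3 and 4 hold 16 and 25; after swapping, the array is [26, 21, 25, 16, 24, 10].
Count, for each position, how many later elements it exceeds:
26 → 21, 25, 16, 24, 10 → 5
21 → 16, 10 → 2
25 → 16, 24, 10 → 3
16 → 10 → 1
24 → 10 → 1
10 → none → 0
Sum: 5 + 2 + 3 + 1 + 1 + 0 = 12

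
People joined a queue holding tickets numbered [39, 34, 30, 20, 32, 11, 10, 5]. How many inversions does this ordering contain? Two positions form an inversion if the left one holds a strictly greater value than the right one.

Count, for each position, how many later elements it exceeds:
39: 7
34: 6
30: 4
20: 3
32: 3
11: 2
10: 1
5: 0
Sum: 7 + 6 + 4 + 3 + 3 + 2 + 1 + 0 = 26

26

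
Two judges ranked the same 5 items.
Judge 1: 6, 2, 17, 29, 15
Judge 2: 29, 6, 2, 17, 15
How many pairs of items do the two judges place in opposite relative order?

3

Assign each item its position (1..5) in the first ordering, then rewrite the second ordering as that position sequence:
positions: 6→1, 2→2, 17→3, 29→4, 15→5
second ordering as positions: [4, 1, 2, 3, 5]
Discordant pairs = inversions in this position sequence.
4: 1, 2, 3 → 3
1: 0
2: 0
3: 0
5: 0
Total: 3 + 0 + 0 + 0 + 0 = 3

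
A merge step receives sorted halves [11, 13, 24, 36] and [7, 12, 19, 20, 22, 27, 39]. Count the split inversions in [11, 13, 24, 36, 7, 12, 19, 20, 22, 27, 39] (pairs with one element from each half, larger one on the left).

14

For each element r of the right run, count left-run elements greater than r:
r = 7: 11, 13, 24, 36 → 4
r = 12: 13, 24, 36 → 3
r = 19: 24, 36 → 2
r = 20: 24, 36 → 2
r = 22: 24, 36 → 2
r = 27: 36 → 1
r = 39: none → 0
Cross-inversions: 4 + 3 + 2 + 2 + 2 + 1 + 0 = 14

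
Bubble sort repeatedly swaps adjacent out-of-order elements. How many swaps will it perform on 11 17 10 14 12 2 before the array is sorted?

Each adjacent swap fixes exactly one inversion, so the minimum swap count equals the number of inversions.
Count inversions — for each element, later elements that are smaller:
11: 10, 2 → 2
17: 10, 14, 12, 2 → 4
10: 2 → 1
14: 12, 2 → 2
12: 2 → 1
2: none → 0
Total inversions: 2 + 4 + 1 + 2 + 1 + 0 = 10

10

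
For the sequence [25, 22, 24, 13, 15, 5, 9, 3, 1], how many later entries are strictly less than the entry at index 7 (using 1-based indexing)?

The element at index 7 is 9.
Elements after it: 3, 1
Those smaller than 9: 3, 1

2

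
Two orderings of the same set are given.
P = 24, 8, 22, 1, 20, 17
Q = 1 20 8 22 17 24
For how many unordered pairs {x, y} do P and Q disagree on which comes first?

9 disagreeing pairs

Assign each item its position (1..6) in the first ordering, then rewrite the second ordering as that position sequence:
positions: 24→1, 8→2, 22→3, 1→4, 20→5, 17→6
second ordering as positions: [4, 5, 2, 3, 6, 1]
Discordant pairs = inversions in this position sequence.
4: 2, 3, 1 → 3
5: 2, 3, 1 → 3
2: 1 → 1
3: 1 → 1
6: 1 → 1
1: 0
Total: 3 + 3 + 1 + 1 + 1 + 0 = 9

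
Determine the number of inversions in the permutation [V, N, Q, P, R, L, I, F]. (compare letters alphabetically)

23 out-of-order pairs

Element-by-element contributions:
V: 7
N: 3
Q: 4
P: 3
R: 3
L: 2
I: 1
F: 0
Sum: 7 + 3 + 4 + 3 + 3 + 2 + 1 + 0 = 23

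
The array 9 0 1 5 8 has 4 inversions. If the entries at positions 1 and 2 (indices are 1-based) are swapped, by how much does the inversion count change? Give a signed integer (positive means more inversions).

-1

Positions 1 and 2 hold 9 and 0; after swapping, the array is [0, 9, 1, 5, 8].
Element-by-element contributions:
0: 0
9: 3
1: 0
5: 0
8: 0
Sum: 0 + 3 + 0 + 0 + 0 = 3
Change: 3 − 4 = -1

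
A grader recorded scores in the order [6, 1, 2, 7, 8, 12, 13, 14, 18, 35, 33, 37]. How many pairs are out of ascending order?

3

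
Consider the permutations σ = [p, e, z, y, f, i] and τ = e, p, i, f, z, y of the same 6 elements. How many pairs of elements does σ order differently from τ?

Assign each item its position (1..6) in the first ordering, then rewrite the second ordering as that position sequence:
positions: p→1, e→2, z→3, y→4, f→5, i→6
second ordering as positions: [2, 1, 6, 5, 3, 4]
Discordant pairs = inversions in this position sequence.
2: 1 → 1
1: 0
6: 5, 3, 4 → 3
5: 3, 4 → 2
3: 0
4: 0
Total: 1 + 0 + 3 + 2 + 0 + 0 = 6

6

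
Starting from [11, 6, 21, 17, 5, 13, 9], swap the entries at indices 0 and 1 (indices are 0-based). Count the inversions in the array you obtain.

Positions 0 and 1 hold 11 and 6; after swapping, the array is [6, 11, 21, 17, 5, 13, 9].
For each element, count later entries that are smaller:
6 → 5 → 1
11 → 5, 9 → 2
21 → 17, 5, 13, 9 → 4
17 → 5, 13, 9 → 3
5 → none → 0
13 → 9 → 1
9 → none → 0
Sum: 1 + 2 + 4 + 3 + 0 + 1 + 0 = 11

11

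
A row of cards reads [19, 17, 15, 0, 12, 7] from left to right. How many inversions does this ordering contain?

Sweep left to right; for each value list the smaller values that follow it:
19 → 17, 15, 0, 12, 7 → 5
17 → 15, 0, 12, 7 → 4
15 → 0, 12, 7 → 3
0 → none → 0
12 → 7 → 1
7 → none → 0
Sum: 5 + 4 + 3 + 0 + 1 + 0 = 13

13 out-of-order pairs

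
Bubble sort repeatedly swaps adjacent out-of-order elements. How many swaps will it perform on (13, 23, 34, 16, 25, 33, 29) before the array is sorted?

6

Minimum adjacent swaps = number of inversions (each swap of adjacent out-of-order elements removes one inversion and no swap can remove more).
Count inversions — for each element, later elements that are smaller:
13: none → 0
23: 16 → 1
34: 16, 25, 33, 29 → 4
16: none → 0
25: none → 0
33: 29 → 1
29: none → 0
Total inversions: 0 + 1 + 4 + 0 + 0 + 1 + 0 = 6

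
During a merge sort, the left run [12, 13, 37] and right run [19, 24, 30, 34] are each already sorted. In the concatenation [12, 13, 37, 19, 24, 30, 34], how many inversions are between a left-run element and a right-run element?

4 split inversions

Count, for every r in R, how many entries of L exceed r:
r = 19: 37 → 1
r = 24: 37 → 1
r = 30: 37 → 1
r = 34: 37 → 1
Cross-inversions: 1 + 1 + 1 + 1 = 4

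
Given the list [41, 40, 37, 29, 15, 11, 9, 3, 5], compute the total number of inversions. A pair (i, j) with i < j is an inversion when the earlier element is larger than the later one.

Sweep left to right; for each value list the smaller values that follow it:
41: 8
40: 7
37: 6
29: 5
15: 4
11: 3
9: 2
3: 0
5: 0
Sum: 8 + 7 + 6 + 5 + 4 + 3 + 2 + 0 + 0 = 35

35 out-of-order pairs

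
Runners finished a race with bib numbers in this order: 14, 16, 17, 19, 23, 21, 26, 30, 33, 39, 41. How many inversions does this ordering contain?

Element-by-element contributions:
14: 0
16: 0
17: 0
19: 0
23: 1
21: 0
26: 0
30: 0
33: 0
39: 0
41: 0
Sum: 0 + 0 + 0 + 0 + 1 + 0 + 0 + 0 + 0 + 0 + 0 = 1

1 inversion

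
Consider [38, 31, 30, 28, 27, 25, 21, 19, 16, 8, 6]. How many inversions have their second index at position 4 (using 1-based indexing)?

The element at index 4 is 28.
Elements before it: 38, 31, 30
Those larger than 28: 38, 31, 30

3 such elements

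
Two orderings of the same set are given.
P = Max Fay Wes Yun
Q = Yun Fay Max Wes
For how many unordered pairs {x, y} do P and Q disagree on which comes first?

4

Assign each item its position (1..4) in the first ordering, then rewrite the second ordering as that position sequence:
positions: Max→1, Fay→2, Wes→3, Yun→4
second ordering as positions: [4, 2, 1, 3]
Discordant pairs = inversions in this position sequence.
4: 2, 1, 3 → 3
2: 1 → 1
1: 0
3: 0
Total: 3 + 1 + 0 + 0 = 4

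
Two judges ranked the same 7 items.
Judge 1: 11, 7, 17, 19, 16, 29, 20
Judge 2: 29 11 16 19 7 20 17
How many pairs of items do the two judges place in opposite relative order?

11 discordant pairs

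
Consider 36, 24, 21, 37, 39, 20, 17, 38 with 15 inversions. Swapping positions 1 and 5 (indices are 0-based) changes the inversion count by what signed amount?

-3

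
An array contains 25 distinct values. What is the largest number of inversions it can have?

300 inversions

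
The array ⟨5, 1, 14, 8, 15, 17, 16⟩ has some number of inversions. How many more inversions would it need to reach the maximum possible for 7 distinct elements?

18 inversions short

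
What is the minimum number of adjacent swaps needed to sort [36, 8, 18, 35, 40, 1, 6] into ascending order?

Each adjacent swap fixes exactly one inversion, so the minimum swap count equals the number of inversions.
Count inversions — for each element, later elements that are smaller:
36: 8, 18, 35, 1, 6 → 5
8: 1, 6 → 2
18: 1, 6 → 2
35: 1, 6 → 2
40: 1, 6 → 2
1: none → 0
6: none → 0
Total inversions: 5 + 2 + 2 + 2 + 2 + 0 + 0 = 13

13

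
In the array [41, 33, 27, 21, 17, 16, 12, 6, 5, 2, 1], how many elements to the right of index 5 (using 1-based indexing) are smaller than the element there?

6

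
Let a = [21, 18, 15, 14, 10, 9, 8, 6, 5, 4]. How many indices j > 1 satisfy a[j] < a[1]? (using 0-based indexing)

8

The element at index 1 is 18.
Elements after it: 15, 14, 10, 9, 8, 6, 5, 4
Those smaller than 18: 15, 14, 10, 9, 8, 6, 5, 4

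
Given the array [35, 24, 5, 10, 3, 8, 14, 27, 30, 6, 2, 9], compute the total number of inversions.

Element-by-element contributions:
35 → 24, 5, 10, 3, 8, 14, 27, 30, 6, 2, 9 → 11
24 → 5, 10, 3, 8, 14, 6, 2, 9 → 8
5 → 3, 2 → 2
10 → 3, 8, 6, 2, 9 → 5
3 → 2 → 1
8 → 6, 2 → 2
14 → 6, 2, 9 → 3
27 → 6, 2, 9 → 3
30 → 6, 2, 9 → 3
6 → 2 → 1
2 → none → 0
9 → none → 0
Sum: 11 + 8 + 2 + 5 + 1 + 2 + 3 + 3 + 3 + 1 + 0 + 0 = 39

39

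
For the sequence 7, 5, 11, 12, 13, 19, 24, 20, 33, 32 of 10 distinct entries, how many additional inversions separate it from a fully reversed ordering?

42

Maximum inversions for 10 distinct elements is C(10, 2) = 10·9/2 = 45.
Current inversions — for each element, count later smaller elements:
7: 1
5: 0
11: 0
12: 0
13: 0
19: 0
24: 1
20: 0
33: 1
32: 0
Current total: 1 + 0 + 0 + 0 + 0 + 0 + 1 + 0 + 1 + 0 = 3
Shortfall: 45 − 3 = 42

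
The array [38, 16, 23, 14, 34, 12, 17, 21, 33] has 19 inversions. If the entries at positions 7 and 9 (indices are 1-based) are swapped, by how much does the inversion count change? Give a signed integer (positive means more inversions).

+3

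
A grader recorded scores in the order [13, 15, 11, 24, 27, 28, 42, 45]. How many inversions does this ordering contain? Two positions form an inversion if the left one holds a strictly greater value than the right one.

Count, for each position, how many later elements it exceeds:
13 → 11 → 1
15 → 11 → 1
11 → none → 0
24 → none → 0
27 → none → 0
28 → none → 0
42 → none → 0
45 → none → 0
Sum: 1 + 1 + 0 + 0 + 0 + 0 + 0 + 0 = 2

2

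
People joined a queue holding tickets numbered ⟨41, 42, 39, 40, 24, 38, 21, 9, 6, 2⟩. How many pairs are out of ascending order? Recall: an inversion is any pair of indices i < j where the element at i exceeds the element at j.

There are 42 inversions.

For each element, count later entries that are smaller:
41 → 39, 40, 24, 38, 21, 9, 6, 2 → 8
42 → 39, 40, 24, 38, 21, 9, 6, 2 → 8
39 → 24, 38, 21, 9, 6, 2 → 6
40 → 24, 38, 21, 9, 6, 2 → 6
24 → 21, 9, 6, 2 → 4
38 → 21, 9, 6, 2 → 4
21 → 9, 6, 2 → 3
9 → 6, 2 → 2
6 → 2 → 1
2 → none → 0
Sum: 8 + 8 + 6 + 6 + 4 + 4 + 3 + 2 + 1 + 0 = 42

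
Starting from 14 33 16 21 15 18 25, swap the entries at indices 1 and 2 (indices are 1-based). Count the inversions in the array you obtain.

9

Positions 1 and 2 hold 14 and 33; after swapping, the array is [33, 14, 16, 21, 15, 18, 25].
For each element, count later entries that are smaller:
33: 6
14: 0
16: 1
21: 2
15: 0
18: 0
25: 0
Sum: 6 + 0 + 1 + 2 + 0 + 0 + 0 = 9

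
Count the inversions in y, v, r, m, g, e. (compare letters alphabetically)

15 out-of-order pairs

Count, for each position, how many later elements it exceeds:
y → v, r, m, g, e → 5
v → r, m, g, e → 4
r → m, g, e → 3
m → g, e → 2
g → e → 1
e → none → 0
Sum: 5 + 4 + 3 + 2 + 1 + 0 = 15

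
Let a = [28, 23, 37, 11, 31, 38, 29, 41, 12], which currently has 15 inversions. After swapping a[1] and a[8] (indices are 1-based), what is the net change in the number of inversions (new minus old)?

Positions 1 and 8 hold 28 and 41; after swapping, the array is [41, 23, 37, 11, 31, 38, 29, 28, 12].
Element-by-element contributions:
41 → 23, 37, 11, 31, 38, 29, 28, 12 → 8
23 → 11, 12 → 2
37 → 11, 31, 29, 28, 12 → 5
11 → none → 0
31 → 29, 28, 12 → 3
38 → 29, 28, 12 → 3
29 → 28, 12 → 2
28 → 12 → 1
12 → none → 0
Sum: 8 + 2 + 5 + 0 + 3 + 3 + 2 + 1 + 0 = 24
Change: 24 − 15 = +9

+9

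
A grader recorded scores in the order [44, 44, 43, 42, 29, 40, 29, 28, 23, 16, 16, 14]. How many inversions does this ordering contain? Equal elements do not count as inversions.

62

Element-by-element contributions:
44 → 43, 42, 29, 40, 29, 28, 23, 16, 16, 14 → 10
44 → 43, 42, 29, 40, 29, 28, 23, 16, 16, 14 → 10
43 → 42, 29, 40, 29, 28, 23, 16, 16, 14 → 9
42 → 29, 40, 29, 28, 23, 16, 16, 14 → 8
29 → 28, 23, 16, 16, 14 → 5
40 → 29, 28, 23, 16, 16, 14 → 6
29 → 28, 23, 16, 16, 14 → 5
28 → 23, 16, 16, 14 → 4
23 → 16, 16, 14 → 3
16 → 14 → 1
16 → 14 → 1
14 → none → 0
Sum: 10 + 10 + 9 + 8 + 5 + 6 + 5 + 4 + 3 + 1 + 1 + 0 = 62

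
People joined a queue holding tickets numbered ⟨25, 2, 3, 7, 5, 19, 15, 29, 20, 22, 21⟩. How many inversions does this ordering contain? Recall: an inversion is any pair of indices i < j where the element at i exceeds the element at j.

15 inversions

For each element, count later entries that are smaller:
25 → 2, 3, 7, 5, 19, 15, 20, 22, 21 → 9
2 → none → 0
3 → none → 0
7 → 5 → 1
5 → none → 0
19 → 15 → 1
15 → none → 0
29 → 20, 22, 21 → 3
20 → none → 0
22 → 21 → 1
21 → none → 0
Sum: 9 + 0 + 0 + 1 + 0 + 1 + 0 + 3 + 0 + 1 + 0 = 15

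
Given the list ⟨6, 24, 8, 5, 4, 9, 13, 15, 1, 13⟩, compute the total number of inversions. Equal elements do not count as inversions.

Element-by-element contributions:
6: 3
24: 8
8: 3
5: 2
4: 1
9: 1
13: 1
15: 2
1: 0
13: 0
Sum: 3 + 8 + 3 + 2 + 1 + 1 + 1 + 2 + 0 + 0 = 21

21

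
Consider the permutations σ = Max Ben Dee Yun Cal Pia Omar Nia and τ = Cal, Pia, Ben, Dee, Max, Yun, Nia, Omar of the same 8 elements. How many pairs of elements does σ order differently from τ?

Assign each item its position (1..8) in the first ordering, then rewrite the second ordering as that position sequence:
positions: Max→1, Ben→2, Dee→3, Yun→4, Cal→5, Pia→6, Omar→7, Nia→8
second ordering as positions: [5, 6, 2, 3, 1, 4, 8, 7]
Discordant pairs = inversions in this position sequence.
5: 2, 3, 1, 4 → 4
6: 2, 3, 1, 4 → 4
2: 1 → 1
3: 1 → 1
1: 0
4: 0
8: 7 → 1
7: 0
Total: 4 + 4 + 1 + 1 + 0 + 0 + 1 + 0 = 11

Discordant pairs: 11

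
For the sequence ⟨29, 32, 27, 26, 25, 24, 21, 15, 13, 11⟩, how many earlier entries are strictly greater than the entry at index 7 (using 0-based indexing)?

The element at index 7 is 15.
Elements before it: 29, 32, 27, 26, 25, 24, 21
Those larger than 15: 29, 32, 27, 26, 25, 24, 21

7 such elements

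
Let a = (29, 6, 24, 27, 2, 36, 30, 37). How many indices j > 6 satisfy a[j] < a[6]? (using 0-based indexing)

0

The element at index 6 is 30.
Elements after it: 37
None of them are smaller than 30.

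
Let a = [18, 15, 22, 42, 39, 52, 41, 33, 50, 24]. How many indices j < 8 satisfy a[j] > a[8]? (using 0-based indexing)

1 such element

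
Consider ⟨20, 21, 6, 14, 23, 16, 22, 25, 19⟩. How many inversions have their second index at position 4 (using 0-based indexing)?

0

The element at index 4 is 23.
Elements before it: 20, 21, 6, 14
None of them are larger than 23.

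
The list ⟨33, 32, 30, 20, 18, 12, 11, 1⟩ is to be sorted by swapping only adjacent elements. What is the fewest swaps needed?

Minimum adjacent swaps = number of inversions (each swap of adjacent out-of-order elements removes one inversion and no swap can remove more).
Count inversions — for each element, later elements that are smaller:
33: 32, 30, 20, 18, 12, 11, 1 → 7
32: 30, 20, 18, 12, 11, 1 → 6
30: 20, 18, 12, 11, 1 → 5
20: 18, 12, 11, 1 → 4
18: 12, 11, 1 → 3
12: 11, 1 → 2
11: 1 → 1
1: none → 0
Total inversions: 7 + 6 + 5 + 4 + 3 + 2 + 1 + 0 = 28

28 adjacent swaps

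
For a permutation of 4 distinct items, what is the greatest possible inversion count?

A reversed (strictly descending) arrangement makes every pair an inversion, giving C(4, 2) inversions.
C(4, 2) = 4·3/2 = 6

6 inversions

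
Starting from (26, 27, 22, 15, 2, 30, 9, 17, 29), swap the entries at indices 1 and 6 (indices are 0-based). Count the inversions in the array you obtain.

14 inversions

Positions 1 and 6 hold 27 and 9; after swapping, the array is [26, 9, 22, 15, 2, 30, 27, 17, 29].
Element-by-element contributions:
26 → 9, 22, 15, 2, 17 → 5
9 → 2 → 1
22 → 15, 2, 17 → 3
15 → 2 → 1
2 → none → 0
30 → 27, 17, 29 → 3
27 → 17 → 1
17 → none → 0
29 → none → 0
Sum: 5 + 1 + 3 + 1 + 0 + 3 + 1 + 0 + 0 = 14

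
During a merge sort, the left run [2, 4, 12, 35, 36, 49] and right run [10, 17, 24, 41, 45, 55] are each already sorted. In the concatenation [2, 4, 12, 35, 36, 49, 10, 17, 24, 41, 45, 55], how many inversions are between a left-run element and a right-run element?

Count, for every r in R, how many entries of L exceed r:
r = 10: 12, 35, 36, 49 → 4
r = 17: 35, 36, 49 → 3
r = 24: 35, 36, 49 → 3
r = 41: 49 → 1
r = 45: 49 → 1
r = 55: none → 0
Cross-inversions: 4 + 3 + 3 + 1 + 1 + 0 = 12

Split inversions: 12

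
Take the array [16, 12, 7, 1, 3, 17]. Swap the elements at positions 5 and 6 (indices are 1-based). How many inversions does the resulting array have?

10 inversions

Positions 5 and 6 hold 3 and 17; after swapping, the array is [16, 12, 7, 1, 17, 3].
Element-by-element contributions:
16 → 12, 7, 1, 3 → 4
12 → 7, 1, 3 → 3
7 → 1, 3 → 2
1 → none → 0
17 → 3 → 1
3 → none → 0
Sum: 4 + 3 + 2 + 0 + 1 + 0 = 10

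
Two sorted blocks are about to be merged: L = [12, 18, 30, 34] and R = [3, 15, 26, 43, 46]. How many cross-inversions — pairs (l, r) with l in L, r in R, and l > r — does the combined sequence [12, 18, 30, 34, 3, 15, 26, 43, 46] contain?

Take each right-half value and tally the left-half values above it:
r = 3: 12, 18, 30, 34 → 4
r = 15: 18, 30, 34 → 3
r = 26: 30, 34 → 2
r = 43: none → 0
r = 46: none → 0
Cross-inversions: 4 + 3 + 2 + 0 + 0 = 9

9 cross-inversions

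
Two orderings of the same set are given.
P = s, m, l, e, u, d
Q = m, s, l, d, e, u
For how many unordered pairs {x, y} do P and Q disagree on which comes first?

3 disagreeing pairs

Assign each item its position (1..6) in the first ordering, then rewrite the second ordering as that position sequence:
positions: s→1, m→2, l→3, e→4, u→5, d→6
second ordering as positions: [2, 1, 3, 6, 4, 5]
Discordant pairs = inversions in this position sequence.
2: 1 → 1
1: 0
3: 0
6: 4, 5 → 2
4: 0
5: 0
Total: 1 + 0 + 0 + 2 + 0 + 0 = 3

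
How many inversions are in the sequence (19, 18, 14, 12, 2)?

10 inversions

Out-of-order index pairs (0-indexed):
(0,1): 19 > 18
(0,2): 19 > 14
(0,3): 19 > 12
(0,4): 19 > 2
(1,2): 18 > 14
(1,3): 18 > 12
(1,4): 18 > 2
(2,3): 14 > 12
(2,4): 14 > 2
(3,4): 12 > 2
That's 10 pairs.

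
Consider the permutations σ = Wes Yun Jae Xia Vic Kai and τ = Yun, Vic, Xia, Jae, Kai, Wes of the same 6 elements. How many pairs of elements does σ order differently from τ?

8 discordant pairs

Assign each item its position (1..6) in the first ordering, then rewrite the second ordering as that position sequence:
positions: Wes→1, Yun→2, Jae→3, Xia→4, Vic→5, Kai→6
second ordering as positions: [2, 5, 4, 3, 6, 1]
Discordant pairs = inversions in this position sequence.
2: 1 → 1
5: 4, 3, 1 → 3
4: 3, 1 → 2
3: 1 → 1
6: 1 → 1
1: 0
Total: 1 + 3 + 2 + 1 + 1 + 0 = 8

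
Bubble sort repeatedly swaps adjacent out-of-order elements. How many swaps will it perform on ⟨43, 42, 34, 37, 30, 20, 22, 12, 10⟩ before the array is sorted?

The minimum number of adjacent swaps to sort an array equals its inversion count, since every such swap removes exactly one inversion.
Count inversions — for each element, later elements that are smaller:
43: 42, 34, 37, 30, 20, 22, 12, 10 → 8
42: 34, 37, 30, 20, 22, 12, 10 → 7
34: 30, 20, 22, 12, 10 → 5
37: 30, 20, 22, 12, 10 → 5
30: 20, 22, 12, 10 → 4
20: 12, 10 → 2
22: 12, 10 → 2
12: 10 → 1
10: none → 0
Total inversions: 8 + 7 + 5 + 5 + 4 + 2 + 2 + 1 + 0 = 34

34 adjacent swaps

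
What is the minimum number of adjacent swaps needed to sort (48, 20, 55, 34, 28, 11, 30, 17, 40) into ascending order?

22 swaps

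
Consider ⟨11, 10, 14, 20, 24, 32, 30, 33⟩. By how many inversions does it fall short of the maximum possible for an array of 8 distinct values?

Maximum inversions for 8 distinct elements is C(8, 2) = 8·7/2 = 28.
Current inversions — for each element, count later smaller elements:
11: 1
10: 0
14: 0
20: 0
24: 0
32: 1
30: 0
33: 0
Current total: 1 + 0 + 0 + 0 + 0 + 1 + 0 + 0 = 2
Shortfall: 28 − 2 = 26

26 inversions short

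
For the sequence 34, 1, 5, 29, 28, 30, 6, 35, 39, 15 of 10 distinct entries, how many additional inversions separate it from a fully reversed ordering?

29 inversions short

Maximum inversions for 10 distinct elements is C(10, 2) = 10·9/2 = 45.
Current inversions — for each element, count later smaller elements:
34: 7
1: 0
5: 0
29: 3
28: 2
30: 2
6: 0
35: 1
39: 1
15: 0
Current total: 7 + 0 + 0 + 3 + 2 + 2 + 0 + 1 + 1 + 0 = 16
Shortfall: 45 − 16 = 29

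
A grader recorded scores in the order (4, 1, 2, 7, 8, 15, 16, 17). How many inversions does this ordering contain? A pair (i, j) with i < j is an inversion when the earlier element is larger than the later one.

There are 2 out-of-order pairs.

For each element, count later entries that are smaller:
4 → 1, 2 → 2
1 → none → 0
2 → none → 0
7 → none → 0
8 → none → 0
15 → none → 0
16 → none → 0
17 → none → 0
Sum: 2 + 0 + 0 + 0 + 0 + 0 + 0 + 0 = 2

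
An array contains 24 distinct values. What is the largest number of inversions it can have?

276

A reversed (strictly descending) arrangement makes every pair an inversion, giving C(24, 2) inversions.
C(24, 2) = 24·23/2 = 276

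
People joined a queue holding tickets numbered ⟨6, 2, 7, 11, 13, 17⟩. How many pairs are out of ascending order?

1

Inversion pairs (indices are 0-based):
(0,1): 6 > 2
That's 1 pair.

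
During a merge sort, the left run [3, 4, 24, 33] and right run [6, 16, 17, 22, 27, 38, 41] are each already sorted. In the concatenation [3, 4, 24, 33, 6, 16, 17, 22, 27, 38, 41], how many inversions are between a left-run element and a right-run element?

Take each right-half value and tally the left-half values above it:
r = 6: 24, 33 → 2
r = 16: 24, 33 → 2
r = 17: 24, 33 → 2
r = 22: 24, 33 → 2
r = 27: 33 → 1
r = 38: none → 0
r = 41: none → 0
Cross-inversions: 2 + 2 + 2 + 2 + 1 + 0 + 0 = 9

9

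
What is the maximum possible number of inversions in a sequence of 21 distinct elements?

210 inversions

A reversed (strictly descending) arrangement makes every pair an inversion, giving C(21, 2) inversions.
C(21, 2) = 21·20/2 = 210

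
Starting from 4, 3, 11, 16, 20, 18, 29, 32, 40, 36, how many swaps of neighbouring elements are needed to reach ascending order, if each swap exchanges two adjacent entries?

Minimum adjacent swaps = number of inversions (each swap of adjacent out-of-order elements removes one inversion and no swap can remove more).
Count inversions — for each element, later elements that are smaller:
4: 3 → 1
3: none → 0
11: none → 0
16: none → 0
20: 18 → 1
18: none → 0
29: none → 0
32: none → 0
40: 36 → 1
36: none → 0
Total inversions: 1 + 0 + 0 + 0 + 1 + 0 + 0 + 0 + 1 + 0 = 3

There are 3 adjacent swaps.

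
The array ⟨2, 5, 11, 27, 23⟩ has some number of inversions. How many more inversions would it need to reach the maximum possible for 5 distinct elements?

9 inversions short

Maximum inversions for 5 distinct elements is C(5, 2) = 5·4/2 = 10.
Current inversions — for each element, count later smaller elements:
2: 0
5: 0
11: 0
27: 1
23: 0
Current total: 0 + 0 + 0 + 1 + 0 = 1
Shortfall: 10 − 1 = 9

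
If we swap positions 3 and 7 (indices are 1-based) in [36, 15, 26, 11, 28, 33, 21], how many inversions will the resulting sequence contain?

Positions 3 and 7 hold 26 and 21; after swapping, the array is [36, 15, 21, 11, 28, 33, 26].
Element-by-element contributions:
36: 6
15: 1
21: 1
11: 0
28: 1
33: 1
26: 0
Sum: 6 + 1 + 1 + 0 + 1 + 1 + 0 = 10

Inversions: 10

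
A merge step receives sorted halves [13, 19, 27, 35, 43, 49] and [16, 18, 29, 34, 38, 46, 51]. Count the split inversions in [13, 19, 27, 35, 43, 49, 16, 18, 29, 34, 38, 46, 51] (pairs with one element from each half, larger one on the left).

19

Take each right-half value and tally the left-half values above it:
r = 16: 19, 27, 35, 43, 49 → 5
r = 18: 19, 27, 35, 43, 49 → 5
r = 29: 35, 43, 49 → 3
r = 34: 35, 43, 49 → 3
r = 38: 43, 49 → 2
r = 46: 49 → 1
r = 51: none → 0
Cross-inversions: 5 + 5 + 3 + 3 + 2 + 1 + 0 = 19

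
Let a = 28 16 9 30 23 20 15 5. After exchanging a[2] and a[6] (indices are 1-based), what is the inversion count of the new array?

Positions 2 and 6 hold 16 and 20; after swapping, the array is [28, 20, 9, 30, 23, 16, 15, 5].
Sweep left to right; for each value list the smaller values that follow it:
28 → 20, 9, 23, 16, 15, 5 → 6
20 → 9, 16, 15, 5 → 4
9 → 5 → 1
30 → 23, 16, 15, 5 → 4
23 → 16, 15, 5 → 3
16 → 15, 5 → 2
15 → 5 → 1
5 → none → 0
Sum: 6 + 4 + 1 + 4 + 3 + 2 + 1 + 0 = 21

21 inversions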